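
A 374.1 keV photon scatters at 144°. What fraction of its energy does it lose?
0.5698 (or 56.98%)

Calculate initial and final photon energies:

Initial: E₀ = 374.1 keV → λ₀ = 3.3142 pm
Compton shift: Δλ = 4.3892 pm
Final wavelength: λ' = 7.7034 pm
Final energy: E' = 160.9466 keV

Fractional energy loss:
(E₀ - E')/E₀ = (374.1000 - 160.9466)/374.1000
= 213.1534/374.1000
= 0.5698
= 56.98%

(Intermediate values are shown rounded; full precision is carried through to the final answer.)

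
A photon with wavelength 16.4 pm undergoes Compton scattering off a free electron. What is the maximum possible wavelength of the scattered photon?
21.2526 pm (at θ = 180°)

The Compton shift is Δλ = λ_C(1 − cos θ).

Since cos θ ranges from −1 to 1, the factor (1 − cos θ) ranges from 0 to 2; the maximum shift occurs at θ = 180° (backscattering):
Δλ_max = 2λ_C = 2 × 2.4263 pm = 4.8526 pm

Maximum scattered wavelength:
λ'_max = λ₀ + Δλ_max = 16.4 + 4.8526 = 21.2526 pm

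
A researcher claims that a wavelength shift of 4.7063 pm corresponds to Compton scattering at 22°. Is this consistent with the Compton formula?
No, inconsistent

Calculate the expected shift for θ = 22°:

Δλ_expected = λ_C(1 - cos(22°))
Δλ_expected = 2.4263 × (1 - cos(22°))
Δλ_expected = 2.4263 × 0.0728
Δλ_expected = 0.1767 pm

Given shift: 4.7063 pm
Expected shift: 0.1767 pm
Difference: 4.5296 pm

The values do not match. The given shift corresponds to θ ≈ 160.0°, not 22°.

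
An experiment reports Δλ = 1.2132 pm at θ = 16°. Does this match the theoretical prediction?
No, inconsistent

Calculate the expected shift for θ = 16°:

Δλ_expected = λ_C(1 - cos(16°))
Δλ_expected = 2.4263 × (1 - cos(16°))
Δλ_expected = 2.4263 × 0.0387
Δλ_expected = 0.0940 pm

Given shift: 1.2132 pm
Expected shift: 0.0940 pm
Difference: 1.1192 pm

The values do not match. The given shift corresponds to θ ≈ 60.0°, not 16°.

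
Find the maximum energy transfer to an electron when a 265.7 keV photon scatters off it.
135.4500 keV

Maximum energy transfer occurs at θ = 180° (backscattering).

Initial photon: E₀ = 265.7 keV → λ₀ = 4.6663 pm

Maximum Compton shift (at 180°):
Δλ_max = 2λ_C = 2 × 2.4263 = 4.8526 pm

Final wavelength:
λ' = 4.6663 + 4.8526 = 9.5189 pm

Minimum photon energy (maximum energy to electron):
E'_min = hc/λ' = 130.2500 keV

Maximum electron kinetic energy:
K_max = E₀ - E'_min = 265.7000 - 130.2500 = 135.4500 keV

(Intermediate values are shown rounded; full precision is carried through to the final answer.)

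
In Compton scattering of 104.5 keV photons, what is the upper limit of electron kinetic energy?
30.3341 keV

Maximum energy transfer occurs at θ = 180° (backscattering).

Initial photon: E₀ = 104.5 keV → λ₀ = 11.8645 pm

Maximum Compton shift (at 180°):
Δλ_max = 2λ_C = 2 × 2.4263 = 4.8526 pm

Final wavelength:
λ' = 11.8645 + 4.8526 = 16.7171 pm

Minimum photon energy (maximum energy to electron):
E'_min = hc/λ' = 74.1659 keV

Maximum electron kinetic energy:
K_max = E₀ - E'_min = 104.5000 - 74.1659 = 30.3341 keV

(Intermediate values are shown rounded; full precision is carried through to the final answer.)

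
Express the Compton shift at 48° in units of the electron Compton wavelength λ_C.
0.3309 λ_C

The Compton shift formula is:
Δλ = λ_C(1 - cos θ)

Dividing both sides by λ_C:
Δλ/λ_C = 1 - cos θ

For θ = 48°:
Δλ/λ_C = 1 - cos(48°)
Δλ/λ_C = 1 - 0.6691
Δλ/λ_C = 0.3309

This means the shift is 0.3309 × λ_C = 0.8028 pm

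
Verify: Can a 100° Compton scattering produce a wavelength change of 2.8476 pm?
Yes, consistent

Calculate the expected shift for θ = 100°:

Δλ_expected = λ_C(1 - cos(100°))
Δλ_expected = 2.4263 × (1 - cos(100°))
Δλ_expected = 2.4263 × 1.1736
Δλ_expected = 2.8476 pm

Given shift: 2.8476 pm
Expected shift: 2.8476 pm
Difference: 0.0000 pm

The values match. This is consistent with Compton scattering at the stated angle.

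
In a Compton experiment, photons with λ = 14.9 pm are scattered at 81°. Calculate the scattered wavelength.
16.9468 pm

Using the Compton scattering formula:
λ' = λ + Δλ = λ + λ_C(1 - cos θ)

Given:
- Initial wavelength λ = 14.9 pm
- Scattering angle θ = 81°
- Compton wavelength λ_C ≈ 2.4263 pm

Calculate the shift:
Δλ = 2.4263 × (1 - cos(81°))
Δλ = 2.4263 × 0.8436
Δλ = 2.0468 pm

Final wavelength:
λ' = 14.9 + 2.0468 = 16.9468 pm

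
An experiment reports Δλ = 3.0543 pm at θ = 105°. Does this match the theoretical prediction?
Yes, consistent

Calculate the expected shift for θ = 105°:

Δλ_expected = λ_C(1 - cos(105°))
Δλ_expected = 2.4263 × (1 - cos(105°))
Δλ_expected = 2.4263 × 1.2588
Δλ_expected = 3.0543 pm

Given shift: 3.0543 pm
Expected shift: 3.0543 pm
Difference: 0.0000 pm

The values match. This is consistent with Compton scattering at the stated angle.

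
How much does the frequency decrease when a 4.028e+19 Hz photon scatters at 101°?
1.126e+19 Hz (decrease)

Convert frequency to wavelength (c = 299792458 m/s):
λ₀ = c/f₀ = 299792458/4.028e+19 = 7.4427125e-12 m = 7.4427 pm

Calculate Compton shift:
Δλ = λ_C(1 - cos(101°)) = 2.8893 pm

Final wavelength:
λ' = λ₀ + Δλ = 7.4427 + 2.8893 = 10.3320 pm

Final frequency:
f' = c/λ' = 299792458/1.0331985e-11 = 2.9015961e+19 Hz

Frequency shift (decrease):
Δf = f₀ - f' = 4.028e+19 - 2.9015961e+19 = 1.126e+19 Hz

(Intermediate values are shown rounded; full precision is carried through to the final answer.)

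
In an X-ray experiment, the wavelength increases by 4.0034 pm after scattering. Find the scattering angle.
130.54°

From the Compton formula Δλ = λ_C(1 - cos θ), we can solve for θ:

cos θ = 1 - Δλ/λ_C

Given:
- Δλ = 4.0034 pm
- λ_C = h/(m_e·c) ≈ 2.42631024 pm

cos θ = 1 - 4.0034/2.42631024
cos θ = 1 - 1.649995
cos θ = -0.649995

θ = arccos(-0.649995)
θ = 130.54°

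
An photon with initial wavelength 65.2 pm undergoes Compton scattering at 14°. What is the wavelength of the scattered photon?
65.2721 pm

Using the Compton scattering formula:
λ' = λ + Δλ = λ + λ_C(1 - cos θ)

Given:
- Initial wavelength λ = 65.2 pm
- Scattering angle θ = 14°
- Compton wavelength λ_C ≈ 2.4263 pm

Calculate the shift:
Δλ = 2.4263 × (1 - cos(14°))
Δλ = 2.4263 × 0.0297
Δλ = 0.0721 pm

Final wavelength:
λ' = 65.2 + 0.0721 = 65.2721 pm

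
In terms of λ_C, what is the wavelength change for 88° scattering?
0.9651 λ_C

The Compton shift formula is:
Δλ = λ_C(1 - cos θ)

Dividing both sides by λ_C:
Δλ/λ_C = 1 - cos θ

For θ = 88°:
Δλ/λ_C = 1 - cos(88°)
Δλ/λ_C = 1 - 0.0349
Δλ/λ_C = 0.9651

This means the shift is 0.9651 × λ_C = 2.3416 pm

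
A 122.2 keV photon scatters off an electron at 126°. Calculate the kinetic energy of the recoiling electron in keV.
33.6302 keV

By energy conservation: K_e = E_initial - E_final

First find the scattered photon energy:
Initial wavelength: λ = hc/E = 10.1460 pm
Compton shift: Δλ = λ_C(1 - cos(126°)) = 3.8525 pm
Final wavelength: λ' = 10.1460 + 3.8525 = 13.9985 pm
Final photon energy: E' = hc/λ' = 88.5698 keV

Electron kinetic energy:
K_e = E - E' = 122.2000 - 88.5698 = 33.6302 keV

(Intermediate values are shown rounded; full precision is carried through to the final answer.)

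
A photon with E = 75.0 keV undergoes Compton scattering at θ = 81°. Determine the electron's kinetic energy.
8.2628 keV

By energy conservation: K_e = E_initial - E_final

First find the scattered photon energy:
Initial wavelength: λ = hc/E = 16.5312 pm
Compton shift: Δλ = λ_C(1 - cos(81°)) = 2.0468 pm
Final wavelength: λ' = 16.5312 + 2.0468 = 18.5780 pm
Final photon energy: E' = hc/λ' = 66.7372 keV

Electron kinetic energy:
K_e = E - E' = 75.0000 - 66.7372 = 8.2628 keV

(Intermediate values are shown rounded; full precision is carried through to the final answer.)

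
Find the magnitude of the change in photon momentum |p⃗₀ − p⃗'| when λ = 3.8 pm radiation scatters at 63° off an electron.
1.6325e-22 kg·m/s

Photon momentum magnitude is p = h/λ.

Initial momentum:
p₀ = h/λ = 6.6261e-34/3.8000e-12 = 1.7437e-22 kg·m/s

After scattering:
λ' = λ + Δλ = 3.8 + 1.3248 = 5.1248 pm
p' = h/λ' = 6.6261e-34/5.1248e-12 = 1.2929e-22 kg·m/s

Momentum is a vector; the scattered photon's direction makes angle θ = 63° with the incident direction. The magnitude of the vector change Δp⃗ = p⃗₀ − p⃗' is found from the law of cosines:
|Δp⃗|² = p₀² + p'² − 2p₀p'cos θ
|Δp⃗|² = (1.7437e-22)² + (1.2929e-22)² − 2·1.7437e-22·1.2929e-22·cos(63°)
|Δp⃗| = 1.6325e-22 kg·m/s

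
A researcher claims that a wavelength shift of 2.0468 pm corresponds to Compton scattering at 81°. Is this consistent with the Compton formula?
Yes, consistent

Calculate the expected shift for θ = 81°:

Δλ_expected = λ_C(1 - cos(81°))
Δλ_expected = 2.4263 × (1 - cos(81°))
Δλ_expected = 2.4263 × 0.8436
Δλ_expected = 2.0468 pm

Given shift: 2.0468 pm
Expected shift: 2.0468 pm
Difference: 0.0000 pm

The values match. This is consistent with Compton scattering at the stated angle.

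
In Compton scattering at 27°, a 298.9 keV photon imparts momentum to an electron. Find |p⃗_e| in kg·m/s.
7.2943e-23 kg·m/s

The electron is initially at rest, so by conservation of momentum:
p⃗_e = p⃗₀ − p⃗'  (incident photon momentum minus scattered photon momentum)

Photon momentum magnitudes (p = h/λ = E/c):
λ₀ = hc/E₀ = 4.1480 pm → p₀ = h/λ₀ = 1.5974e-22 kg·m/s
Δλ = λ_C(1 − cos 27°) = 0.2645 pm
λ' = 4.4125 pm → p' = h/λ' = 1.5017e-22 kg·m/s

The scattered photon makes angle θ = 27° with the incident direction, so by the law of cosines:
|p⃗_e|² = p₀² + p'² − 2p₀p'cos θ
|p⃗_e|² = (1.5974e-22)² + (1.5017e-22)² − 2·1.5974e-22·1.5017e-22·cos(27°)
|p⃗_e| = 7.2943e-23 kg·m/s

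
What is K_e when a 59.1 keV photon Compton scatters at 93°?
6.4125 keV

By energy conservation: K_e = E_initial - E_final

First find the scattered photon energy:
Initial wavelength: λ = hc/E = 20.9787 pm
Compton shift: Δλ = λ_C(1 - cos(93°)) = 2.5533 pm
Final wavelength: λ' = 20.9787 + 2.5533 = 23.5320 pm
Final photon energy: E' = hc/λ' = 52.6875 keV

Electron kinetic energy:
K_e = E - E' = 59.1000 - 52.6875 = 6.4125 keV

(Intermediate values are shown rounded; full precision is carried through to the final answer.)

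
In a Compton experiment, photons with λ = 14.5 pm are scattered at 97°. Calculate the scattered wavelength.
17.2220 pm

Using the Compton scattering formula:
λ' = λ + Δλ = λ + λ_C(1 - cos θ)

Given:
- Initial wavelength λ = 14.5 pm
- Scattering angle θ = 97°
- Compton wavelength λ_C ≈ 2.4263 pm

Calculate the shift:
Δλ = 2.4263 × (1 - cos(97°))
Δλ = 2.4263 × 1.1219
Δλ = 2.7220 pm

Final wavelength:
λ' = 14.5 + 2.7220 = 17.2220 pm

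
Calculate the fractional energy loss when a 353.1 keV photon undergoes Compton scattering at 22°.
0.0479 (or 4.79%)

Calculate initial and final photon energies:

Initial: E₀ = 353.1 keV → λ₀ = 3.5113 pm
Compton shift: Δλ = 0.1767 pm
Final wavelength: λ' = 3.6880 pm
Final energy: E' = 336.1846 keV

Fractional energy loss:
(E₀ - E')/E₀ = (353.1000 - 336.1846)/353.1000
= 16.9154/353.1000
= 0.0479
= 4.79%

(Intermediate values are shown rounded; full precision is carried through to the final answer.)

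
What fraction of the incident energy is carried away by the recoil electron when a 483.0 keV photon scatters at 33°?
0.1323 (or 13.23%)

Calculate initial and final photon energies:

Initial: E₀ = 483.0 keV → λ₀ = 2.5670 pm
Compton shift: Δλ = 0.3914 pm
Final wavelength: λ' = 2.9584 pm
Final energy: E' = 419.0927 keV

Fractional energy loss:
(E₀ - E')/E₀ = (483.0000 - 419.0927)/483.0000
= 63.9073/483.0000
= 0.1323
= 13.23%

(Intermediate values are shown rounded; full precision is carried through to the final answer.)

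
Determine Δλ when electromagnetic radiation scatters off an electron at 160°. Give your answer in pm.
4.7063 pm

Using the Compton scattering formula:
Δλ = λ_C(1 - cos θ)

where λ_C = h/(m_e·c) ≈ 2.4263 pm is the Compton wavelength of an electron.

For θ = 160°:
cos(160°) = -0.9397
1 - cos(160°) = 1.9397

Δλ = 2.4263 × 1.9397
Δλ = 4.7063 pm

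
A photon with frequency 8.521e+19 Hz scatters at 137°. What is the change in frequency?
4.637e+19 Hz (decrease)

Convert frequency to wavelength (c = 299792458 m/s):
λ₀ = c/f₀ = 299792458/8.521e+19 = 3.5182779e-12 m = 3.5183 pm

Calculate Compton shift:
Δλ = λ_C(1 - cos(137°)) = 4.2008 pm

Final wavelength:
λ' = λ₀ + Δλ = 3.5183 + 4.2008 = 7.7191 pm

Final frequency:
f' = c/λ' = 299792458/7.7190791e-12 = 3.8837853e+19 Hz

Frequency shift (decrease):
Δf = f₀ - f' = 8.521e+19 - 3.8837853e+19 = 4.637e+19 Hz

(Intermediate values are shown rounded; full precision is carried through to the final answer.)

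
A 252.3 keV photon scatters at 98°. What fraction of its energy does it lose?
0.3600 (or 36.00%)

Calculate initial and final photon energies:

Initial: E₀ = 252.3 keV → λ₀ = 4.9142 pm
Compton shift: Δλ = 2.7640 pm
Final wavelength: λ' = 7.6781 pm
Final energy: E' = 161.4768 keV

Fractional energy loss:
(E₀ - E')/E₀ = (252.3000 - 161.4768)/252.3000
= 90.8232/252.3000
= 0.3600
= 36.00%

(Intermediate values are shown rounded; full precision is carried through to the final answer.)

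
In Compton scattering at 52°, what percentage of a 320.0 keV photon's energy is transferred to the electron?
0.1940 (or 19.40%)

Calculate initial and final photon energies:

Initial: E₀ = 320.0 keV → λ₀ = 3.8745 pm
Compton shift: Δλ = 0.9325 pm
Final wavelength: λ' = 4.8070 pm
Final energy: E' = 257.9226 keV

Fractional energy loss:
(E₀ - E')/E₀ = (320.0000 - 257.9226)/320.0000
= 62.0774/320.0000
= 0.1940
= 19.40%

(Intermediate values are shown rounded; full precision is carried through to the final answer.)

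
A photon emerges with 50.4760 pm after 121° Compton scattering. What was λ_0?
46.8000 pm

From λ' = λ + Δλ, we have λ = λ' - Δλ

First calculate the Compton shift:
Δλ = λ_C(1 - cos θ)
Δλ = 2.4263 × (1 - cos(121°))
Δλ = 2.4263 × 1.5150
Δλ = 3.6760 pm

Initial wavelength:
λ = λ' - Δλ
λ = 50.4760 - 3.6760
λ = 46.8000 pm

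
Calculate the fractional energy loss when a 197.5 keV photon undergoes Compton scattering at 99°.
0.3089 (or 30.89%)

Calculate initial and final photon energies:

Initial: E₀ = 197.5 keV → λ₀ = 6.2777 pm
Compton shift: Δλ = 2.8059 pm
Final wavelength: λ' = 9.0835 pm
Final energy: E' = 136.4931 keV

Fractional energy loss:
(E₀ - E')/E₀ = (197.5000 - 136.4931)/197.5000
= 61.0069/197.5000
= 0.3089
= 30.89%

(Intermediate values are shown rounded; full precision is carried through to the final answer.)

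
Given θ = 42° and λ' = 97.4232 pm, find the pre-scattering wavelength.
96.8000 pm

From λ' = λ + Δλ, we have λ = λ' - Δλ

First calculate the Compton shift:
Δλ = λ_C(1 - cos θ)
Δλ = 2.4263 × (1 - cos(42°))
Δλ = 2.4263 × 0.2569
Δλ = 0.6232 pm

Initial wavelength:
λ = λ' - Δλ
λ = 97.4232 - 0.6232
λ = 96.8000 pm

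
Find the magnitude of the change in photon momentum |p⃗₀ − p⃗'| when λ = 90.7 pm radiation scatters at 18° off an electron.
2.2842e-24 kg·m/s

Photon momentum magnitude is p = h/λ.

Initial momentum:
p₀ = h/λ = 6.6261e-34/9.0700e-11 = 7.3055e-24 kg·m/s

After scattering:
λ' = λ + Δλ = 90.7 + 0.1188 = 90.8188 pm
p' = h/λ' = 6.6261e-34/9.0819e-11 = 7.2959e-24 kg·m/s

Momentum is a vector; the scattered photon's direction makes angle θ = 18° with the incident direction. The magnitude of the vector change Δp⃗ = p⃗₀ − p⃗' is found from the law of cosines:
|Δp⃗|² = p₀² + p'² − 2p₀p'cos θ
|Δp⃗|² = (7.3055e-24)² + (7.2959e-24)² − 2·7.3055e-24·7.2959e-24·cos(18°)
|Δp⃗| = 2.2842e-24 kg·m/s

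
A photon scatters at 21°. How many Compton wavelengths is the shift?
0.0664 λ_C

The Compton shift formula is:
Δλ = λ_C(1 - cos θ)

Dividing both sides by λ_C:
Δλ/λ_C = 1 - cos θ

For θ = 21°:
Δλ/λ_C = 1 - cos(21°)
Δλ/λ_C = 1 - 0.9336
Δλ/λ_C = 0.0664

This means the shift is 0.0664 × λ_C = 0.1612 pm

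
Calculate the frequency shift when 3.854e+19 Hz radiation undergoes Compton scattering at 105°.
1.087e+19 Hz (decrease)

Convert frequency to wavelength (c = 299792458 m/s):
λ₀ = c/f₀ = 299792458/3.854e+19 = 7.7787353e-12 m = 7.7787 pm

Calculate Compton shift:
Δλ = λ_C(1 - cos(105°)) = 3.0543 pm

Final wavelength:
λ' = λ₀ + Δλ = 7.7787 + 3.0543 = 10.8330 pm

Final frequency:
f' = c/λ' = 299792458/1.0833021e-11 = 2.7673948e+19 Hz

Frequency shift (decrease):
Δf = f₀ - f' = 3.854e+19 - 2.7673948e+19 = 1.087e+19 Hz

(Intermediate values are shown rounded; full precision is carried through to the final answer.)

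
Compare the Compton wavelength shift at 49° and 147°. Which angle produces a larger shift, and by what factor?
147° produces the larger shift by a factor of 5.346

Calculate both shifts using Δλ = λ_C(1 - cos θ):

For θ₁ = 49°:
Δλ₁ = 2.4263 × (1 - cos(49°))
Δλ₁ = 2.4263 × 0.3439
Δλ₁ = 0.8345 pm

For θ₂ = 147°:
Δλ₂ = 2.4263 × (1 - cos(147°))
Δλ₂ = 2.4263 × 1.8387
Δλ₂ = 4.4612 pm

The 147° angle produces the larger shift.
Ratio: 4.4612/0.8345 = 5.346

(Intermediate values are shown rounded; full precision is carried through to the final answer.)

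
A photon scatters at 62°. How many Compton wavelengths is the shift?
0.5305 λ_C

The Compton shift formula is:
Δλ = λ_C(1 - cos θ)

Dividing both sides by λ_C:
Δλ/λ_C = 1 - cos θ

For θ = 62°:
Δλ/λ_C = 1 - cos(62°)
Δλ/λ_C = 1 - 0.4695
Δλ/λ_C = 0.5305

This means the shift is 0.5305 × λ_C = 1.2872 pm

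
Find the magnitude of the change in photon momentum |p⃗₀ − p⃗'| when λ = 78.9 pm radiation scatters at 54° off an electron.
7.5781e-24 kg·m/s

Photon momentum magnitude is p = h/λ.

Initial momentum:
p₀ = h/λ = 6.6261e-34/7.8900e-11 = 8.3981e-24 kg·m/s

After scattering:
λ' = λ + Δλ = 78.9 + 1.0002 = 79.9002 pm
p' = h/λ' = 6.6261e-34/7.9900e-11 = 8.2929e-24 kg·m/s

Momentum is a vector; the scattered photon's direction makes angle θ = 54° with the incident direction. The magnitude of the vector change Δp⃗ = p⃗₀ − p⃗' is found from the law of cosines:
|Δp⃗|² = p₀² + p'² − 2p₀p'cos θ
|Δp⃗|² = (8.3981e-24)² + (8.2929e-24)² − 2·8.3981e-24·8.2929e-24·cos(54°)
|Δp⃗| = 7.5781e-24 kg·m/s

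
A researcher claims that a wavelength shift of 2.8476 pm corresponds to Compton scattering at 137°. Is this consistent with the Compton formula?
No, inconsistent

Calculate the expected shift for θ = 137°:

Δλ_expected = λ_C(1 - cos(137°))
Δλ_expected = 2.4263 × (1 - cos(137°))
Δλ_expected = 2.4263 × 1.7314
Δλ_expected = 4.2008 pm

Given shift: 2.8476 pm
Expected shift: 4.2008 pm
Difference: 1.3532 pm

The values do not match. The given shift corresponds to θ ≈ 100.0°, not 137°.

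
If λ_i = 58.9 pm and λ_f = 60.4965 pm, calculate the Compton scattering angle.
70.00°

First find the wavelength shift:
Δλ = λ' - λ = 60.4965 - 58.9 = 1.5965 pm

Using Δλ = λ_C(1 - cos θ), with λ_C = h/(m_e·c) ≈ 2.42631024 pm:
cos θ = 1 - Δλ/λ_C
cos θ = 1 - 1.5965/2.42631024
cos θ = 0.342005

θ = arccos(0.342005)
θ = 70.00°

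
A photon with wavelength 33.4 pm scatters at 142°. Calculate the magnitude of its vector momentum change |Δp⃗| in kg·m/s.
3.5367e-23 kg·m/s

Photon momentum magnitude is p = h/λ.

Initial momentum:
p₀ = h/λ = 6.6261e-34/3.3400e-11 = 1.9839e-23 kg·m/s

After scattering:
λ' = λ + Δλ = 33.4 + 4.3383 = 37.7383 pm
p' = h/λ' = 6.6261e-34/3.7738e-11 = 1.7558e-23 kg·m/s

Momentum is a vector; the scattered photon's direction makes angle θ = 142° with the incident direction. The magnitude of the vector change Δp⃗ = p⃗₀ − p⃗' is found from the law of cosines:
|Δp⃗|² = p₀² + p'² − 2p₀p'cos θ
|Δp⃗|² = (1.9839e-23)² + (1.7558e-23)² − 2·1.9839e-23·1.7558e-23·cos(142°)
|Δp⃗| = 3.5367e-23 kg·m/s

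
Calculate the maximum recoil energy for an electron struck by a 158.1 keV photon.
60.4343 keV

Maximum energy transfer occurs at θ = 180° (backscattering).

Initial photon: E₀ = 158.1 keV → λ₀ = 7.8421 pm

Maximum Compton shift (at 180°):
Δλ_max = 2λ_C = 2 × 2.4263 = 4.8526 pm

Final wavelength:
λ' = 7.8421 + 4.8526 = 12.6948 pm

Minimum photon energy (maximum energy to electron):
E'_min = hc/λ' = 97.6657 keV

Maximum electron kinetic energy:
K_max = E₀ - E'_min = 158.1000 - 97.6657 = 60.4343 keV

(Intermediate values are shown rounded; full precision is carried through to the final answer.)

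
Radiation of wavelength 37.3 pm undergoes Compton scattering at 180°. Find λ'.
42.1526 pm

Using the Compton formula: λ' = λ + λ_C(1 − cos θ)

For θ = 180°, cos θ = -1 (exact) = -1.0000, so:
1 − cos 180° = 1 − (-1) = 2.0000

Δλ = λ_C × 2.0000 = 2.4263 × 2.0000 = 4.8526 pm

λ' = 37.3 + 4.8526 = 42.1526 pm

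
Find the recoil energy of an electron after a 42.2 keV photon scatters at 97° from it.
3.5782 keV

By energy conservation: K_e = E_initial - E_final

First find the scattered photon energy:
Initial wavelength: λ = hc/E = 29.3801 pm
Compton shift: Δλ = λ_C(1 - cos(97°)) = 2.7220 pm
Final wavelength: λ' = 29.3801 + 2.7220 = 32.1021 pm
Final photon energy: E' = hc/λ' = 38.6218 keV

Electron kinetic energy:
K_e = E - E' = 42.2000 - 38.6218 = 3.5782 keV

(Intermediate values are shown rounded; full precision is carried through to the final answer.)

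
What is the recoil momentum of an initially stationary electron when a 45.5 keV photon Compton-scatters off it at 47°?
1.9135e-23 kg·m/s

The electron is initially at rest, so by conservation of momentum:
p⃗_e = p⃗₀ − p⃗'  (incident photon momentum minus scattered photon momentum)

Photon momentum magnitudes (p = h/λ = E/c):
λ₀ = hc/E₀ = 27.2493 pm → p₀ = h/λ₀ = 2.4317e-23 kg·m/s
Δλ = λ_C(1 − cos 47°) = 0.7716 pm
λ' = 28.0208 pm → p' = h/λ' = 2.3647e-23 kg·m/s

The scattered photon makes angle θ = 47° with the incident direction, so by the law of cosines:
|p⃗_e|² = p₀² + p'² − 2p₀p'cos θ
|p⃗_e|² = (2.4317e-23)² + (2.3647e-23)² − 2·2.4317e-23·2.3647e-23·cos(47°)
|p⃗_e| = 1.9135e-23 kg·m/s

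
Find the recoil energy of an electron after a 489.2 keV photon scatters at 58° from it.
151.8270 keV

By energy conservation: K_e = E_initial - E_final

First find the scattered photon energy:
Initial wavelength: λ = hc/E = 2.5344 pm
Compton shift: Δλ = λ_C(1 - cos(58°)) = 1.1406 pm
Final wavelength: λ' = 2.5344 + 1.1406 = 3.6750 pm
Final photon energy: E' = hc/λ' = 337.3730 keV

Electron kinetic energy:
K_e = E - E' = 489.2000 - 337.3730 = 151.8270 keV

(Intermediate values are shown rounded; full precision is carried through to the final answer.)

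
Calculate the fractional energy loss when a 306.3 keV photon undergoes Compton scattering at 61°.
0.2359 (or 23.59%)

Calculate initial and final photon energies:

Initial: E₀ = 306.3 keV → λ₀ = 4.0478 pm
Compton shift: Δλ = 1.2500 pm
Final wavelength: λ' = 5.2978 pm
Final energy: E' = 234.0290 keV

Fractional energy loss:
(E₀ - E')/E₀ = (306.3000 - 234.0290)/306.3000
= 72.2710/306.3000
= 0.2359
= 23.59%

(Intermediate values are shown rounded; full precision is carried through to the final answer.)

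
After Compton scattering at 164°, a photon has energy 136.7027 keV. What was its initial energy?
287.6000 keV

Convert final energy to wavelength (hc ≈ 1239.842 keV·pm):
λ' = hc/E' = 1239.842 / 136.7027 = 9.0696 pm

Calculate the Compton shift:
Δλ = λ_C(1 - cos(164°))
Δλ = 2.4263 × (1 - cos(164°))
Δλ = 4.7586 pm

Initial wavelength:
λ = λ' - Δλ = 9.0696 - 4.7586 = 4.3110 pm

Initial energy:
E = hc/λ = 1239.842 / 4.3110 = 287.6000 keV

(Intermediate values are shown rounded; full precision is carried through to the final answer.)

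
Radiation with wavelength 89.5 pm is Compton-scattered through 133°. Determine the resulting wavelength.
93.5810 pm

Using the Compton scattering formula:
λ' = λ + Δλ = λ + λ_C(1 - cos θ)

Given:
- Initial wavelength λ = 89.5 pm
- Scattering angle θ = 133°
- Compton wavelength λ_C ≈ 2.4263 pm

Calculate the shift:
Δλ = 2.4263 × (1 - cos(133°))
Δλ = 2.4263 × 1.6820
Δλ = 4.0810 pm

Final wavelength:
λ' = 89.5 + 4.0810 = 93.5810 pm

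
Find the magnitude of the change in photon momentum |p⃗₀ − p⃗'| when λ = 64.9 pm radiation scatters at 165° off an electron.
1.9552e-23 kg·m/s

Photon momentum magnitude is p = h/λ.

Initial momentum:
p₀ = h/λ = 6.6261e-34/6.4900e-11 = 1.0210e-23 kg·m/s

After scattering:
λ' = λ + Δλ = 64.9 + 4.7699 = 69.6699 pm
p' = h/λ' = 6.6261e-34/6.9670e-11 = 9.5107e-24 kg·m/s

Momentum is a vector; the scattered photon's direction makes angle θ = 165° with the incident direction. The magnitude of the vector change Δp⃗ = p⃗₀ − p⃗' is found from the law of cosines:
|Δp⃗|² = p₀² + p'² − 2p₀p'cos θ
|Δp⃗|² = (1.0210e-23)² + (9.5107e-24)² − 2·1.0210e-23·9.5107e-24·cos(165°)
|Δp⃗| = 1.9552e-23 kg·m/s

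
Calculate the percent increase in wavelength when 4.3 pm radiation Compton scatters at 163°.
110.3861%

Calculate the Compton shift:
Δλ = λ_C(1 - cos(163°))
Δλ = 2.4263 × (1 - cos(163°))
Δλ = 2.4263 × 1.9563
Δλ = 4.7466 pm

Percentage change:
(Δλ/λ₀) × 100 = (4.7466/4.3) × 100
= 110.3861%

(Intermediate values are shown rounded; full precision is carried through to the final answer.)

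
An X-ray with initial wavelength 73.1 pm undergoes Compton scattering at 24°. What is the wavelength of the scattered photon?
73.3098 pm

Using the Compton scattering formula:
λ' = λ + Δλ = λ + λ_C(1 - cos θ)

Given:
- Initial wavelength λ = 73.1 pm
- Scattering angle θ = 24°
- Compton wavelength λ_C ≈ 2.4263 pm

Calculate the shift:
Δλ = 2.4263 × (1 - cos(24°))
Δλ = 2.4263 × 0.0865
Δλ = 0.2098 pm

Final wavelength:
λ' = 73.1 + 0.2098 = 73.3098 pm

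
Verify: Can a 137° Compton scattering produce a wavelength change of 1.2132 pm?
No, inconsistent

Calculate the expected shift for θ = 137°:

Δλ_expected = λ_C(1 - cos(137°))
Δλ_expected = 2.4263 × (1 - cos(137°))
Δλ_expected = 2.4263 × 1.7314
Δλ_expected = 4.2008 pm

Given shift: 1.2132 pm
Expected shift: 4.2008 pm
Difference: 2.9876 pm

The values do not match. The given shift corresponds to θ ≈ 60.0°, not 137°.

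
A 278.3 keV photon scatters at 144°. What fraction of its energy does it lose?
0.4963 (or 49.63%)

Calculate initial and final photon energies:

Initial: E₀ = 278.3 keV → λ₀ = 4.4551 pm
Compton shift: Δλ = 4.3892 pm
Final wavelength: λ' = 8.8443 pm
Final energy: E' = 140.1856 keV

Fractional energy loss:
(E₀ - E')/E₀ = (278.3000 - 140.1856)/278.3000
= 138.1144/278.3000
= 0.4963
= 49.63%

(Intermediate values are shown rounded; full precision is carried through to the final answer.)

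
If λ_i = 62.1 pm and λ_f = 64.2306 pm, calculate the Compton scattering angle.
83.00°

First find the wavelength shift:
Δλ = λ' - λ = 64.2306 - 62.1 = 2.1306 pm

Using Δλ = λ_C(1 - cos θ), with λ_C = h/(m_e·c) ≈ 2.42631024 pm:
cos θ = 1 - Δλ/λ_C
cos θ = 1 - 2.1306/2.42631024
cos θ = 0.121877

θ = arccos(0.121877)
θ = 83.00°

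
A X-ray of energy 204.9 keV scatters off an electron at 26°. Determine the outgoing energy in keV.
196.9091 keV

First convert energy to wavelength:
λ = hc/E, with hc ≈ 1239.842 keV·pm (i.e. 1239.842 eV·nm)

For E = 204.9 keV = 204900 eV:
λ = 1239.842 keV·pm / 204.9 keV
λ = 6.0510 pm

Calculate the Compton shift:
Δλ = λ_C(1 - cos(26°)) = 2.4263 × 0.1012
Δλ = 0.2456 pm

Final wavelength:
λ' = 6.0510 + 0.2456 = 6.2965 pm

Final energy:
E' = hc/λ' = 1239.842 / 6.2965 = 196.9091 keV

(Intermediate values are shown rounded; full precision is carried through to the final answer.)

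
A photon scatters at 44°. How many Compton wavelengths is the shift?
0.2807 λ_C

The Compton shift formula is:
Δλ = λ_C(1 - cos θ)

Dividing both sides by λ_C:
Δλ/λ_C = 1 - cos θ

For θ = 44°:
Δλ/λ_C = 1 - cos(44°)
Δλ/λ_C = 1 - 0.7193
Δλ/λ_C = 0.2807

This means the shift is 0.2807 × λ_C = 0.6810 pm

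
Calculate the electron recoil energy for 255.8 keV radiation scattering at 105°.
98.8819 keV

By energy conservation: K_e = E_initial - E_final

First find the scattered photon energy:
Initial wavelength: λ = hc/E = 4.8469 pm
Compton shift: Δλ = λ_C(1 - cos(105°)) = 3.0543 pm
Final wavelength: λ' = 4.8469 + 3.0543 = 7.9012 pm
Final photon energy: E' = hc/λ' = 156.9181 keV

Electron kinetic energy:
K_e = E - E' = 255.8000 - 156.9181 = 98.8819 keV

(Intermediate values are shown rounded; full precision is carried through to the final answer.)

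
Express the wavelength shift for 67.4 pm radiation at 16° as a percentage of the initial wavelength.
0.1395%

Calculate the Compton shift:
Δλ = λ_C(1 - cos(16°))
Δλ = 2.4263 × (1 - cos(16°))
Δλ = 2.4263 × 0.0387
Δλ = 0.0940 pm

Percentage change:
(Δλ/λ₀) × 100 = (0.0940/67.4) × 100
= 0.1395%

(Intermediate values are shown rounded; full precision is carried through to the final answer.)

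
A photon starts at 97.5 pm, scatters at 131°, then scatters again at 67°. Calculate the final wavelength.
102.9964 pm

Apply Compton shift twice:

First scattering at θ₁ = 131°:
Δλ₁ = λ_C(1 - cos(131°))
Δλ₁ = 2.4263 × 1.6561
Δλ₁ = 4.0181 pm

After first scattering:
λ₁ = 97.5 + 4.0181 = 101.5181 pm

Second scattering at θ₂ = 67°:
Δλ₂ = λ_C(1 - cos(67°))
Δλ₂ = 2.4263 × 0.6093
Δλ₂ = 1.4783 pm

Final wavelength:
λ₂ = 101.5181 + 1.4783 = 102.9964 pm

Total shift: Δλ_total = 4.0181 + 1.4783 = 5.4964 pm

(Intermediate values are shown rounded; full precision is carried through to the final answer.)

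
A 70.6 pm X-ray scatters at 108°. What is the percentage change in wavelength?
4.4987%

Calculate the Compton shift:
Δλ = λ_C(1 - cos(108°))
Δλ = 2.4263 × (1 - cos(108°))
Δλ = 2.4263 × 1.3090
Δλ = 3.1761 pm

Percentage change:
(Δλ/λ₀) × 100 = (3.1761/70.6) × 100
= 4.4987%

(Intermediate values are shown rounded; full precision is carried through to the final answer.)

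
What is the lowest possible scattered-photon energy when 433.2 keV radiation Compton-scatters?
160.7121 keV (at θ = 180°)

The scattered photon has minimum energy when its wavelength is maximum, i.e., when the Compton shift Δλ = λ_C(1 − cos θ) is maximum. This occurs at θ = 180° (backscattering), giving Δλ_max = 2λ_C = 4.8526 pm.

Initial wavelength: λ₀ = hc/E₀ = 2.8621 pm
Maximum final wavelength: λ'_max = λ₀ + 2λ_C = 2.8621 + 4.8526 = 7.7147 pm
Minimum final energy: E'_min = hc/λ'_max = 160.7121 keV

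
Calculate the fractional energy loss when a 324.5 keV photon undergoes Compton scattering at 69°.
0.2895 (or 28.95%)

Calculate initial and final photon energies:

Initial: E₀ = 324.5 keV → λ₀ = 3.8208 pm
Compton shift: Δλ = 1.5568 pm
Final wavelength: λ' = 5.3776 pm
Final energy: E' = 230.5578 keV

Fractional energy loss:
(E₀ - E')/E₀ = (324.5000 - 230.5578)/324.5000
= 93.9422/324.5000
= 0.2895
= 28.95%

(Intermediate values are shown rounded; full precision is carried through to the final answer.)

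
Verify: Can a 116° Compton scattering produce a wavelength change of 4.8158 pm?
No, inconsistent

Calculate the expected shift for θ = 116°:

Δλ_expected = λ_C(1 - cos(116°))
Δλ_expected = 2.4263 × (1 - cos(116°))
Δλ_expected = 2.4263 × 1.4384
Δλ_expected = 3.4899 pm

Given shift: 4.8158 pm
Expected shift: 3.4899 pm
Difference: 1.3258 pm

The values do not match. The given shift corresponds to θ ≈ 170.0°, not 116°.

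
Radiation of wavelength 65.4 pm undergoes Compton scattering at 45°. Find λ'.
66.1106 pm

Using the Compton formula: λ' = λ + λ_C(1 − cos θ)

For θ = 45°, cos θ = √2/2 (exact) ≈ 0.7071, so:
1 − cos 45° = 1 − (√2/2) ≈ 0.2929

Δλ = λ_C × 0.2929 = 2.4263 × 0.2929 = 0.7106 pm

λ' = 65.4 + 0.7106 = 66.1106 pm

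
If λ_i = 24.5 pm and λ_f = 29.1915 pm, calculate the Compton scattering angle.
159.00°

First find the wavelength shift:
Δλ = λ' - λ = 29.1915 - 24.5 = 4.6915 pm

Using Δλ = λ_C(1 - cos θ), with λ_C = h/(m_e·c) ≈ 2.42631024 pm:
cos θ = 1 - Δλ/λ_C
cos θ = 1 - 4.6915/2.42631024
cos θ = -0.933594

θ = arccos(-0.933594)
θ = 159.00°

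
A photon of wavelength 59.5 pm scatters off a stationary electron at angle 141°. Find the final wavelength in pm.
63.8119 pm

Using the Compton scattering formula:
λ' = λ + Δλ = λ + λ_C(1 - cos θ)

Given:
- Initial wavelength λ = 59.5 pm
- Scattering angle θ = 141°
- Compton wavelength λ_C ≈ 2.4263 pm

Calculate the shift:
Δλ = 2.4263 × (1 - cos(141°))
Δλ = 2.4263 × 1.7771
Δλ = 4.3119 pm

Final wavelength:
λ' = 59.5 + 4.3119 = 63.8119 pm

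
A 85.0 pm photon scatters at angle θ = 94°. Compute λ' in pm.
87.5956 pm

Using the Compton scattering formula:
λ' = λ + Δλ = λ + λ_C(1 - cos θ)

Given:
- Initial wavelength λ = 85.0 pm
- Scattering angle θ = 94°
- Compton wavelength λ_C ≈ 2.4263 pm

Calculate the shift:
Δλ = 2.4263 × (1 - cos(94°))
Δλ = 2.4263 × 1.0698
Δλ = 2.5956 pm

Final wavelength:
λ' = 85.0 + 2.5956 = 87.5956 pm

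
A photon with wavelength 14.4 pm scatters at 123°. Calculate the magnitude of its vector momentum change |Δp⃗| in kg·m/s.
7.2667e-23 kg·m/s

Photon momentum magnitude is p = h/λ.

Initial momentum:
p₀ = h/λ = 6.6261e-34/1.4400e-11 = 4.6014e-23 kg·m/s

After scattering:
λ' = λ + Δλ = 14.4 + 3.7478 = 18.1478 pm
p' = h/λ' = 6.6261e-34/1.8148e-11 = 3.6512e-23 kg·m/s

Momentum is a vector; the scattered photon's direction makes angle θ = 123° with the incident direction. The magnitude of the vector change Δp⃗ = p⃗₀ − p⃗' is found from the law of cosines:
|Δp⃗|² = p₀² + p'² − 2p₀p'cos θ
|Δp⃗|² = (4.6014e-23)² + (3.6512e-23)² − 2·4.6014e-23·3.6512e-23·cos(123°)
|Δp⃗| = 7.2667e-23 kg·m/s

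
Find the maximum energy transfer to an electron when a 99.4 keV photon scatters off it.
27.8399 keV

Maximum energy transfer occurs at θ = 180° (backscattering).

Initial photon: E₀ = 99.4 keV → λ₀ = 12.4733 pm

Maximum Compton shift (at 180°):
Δλ_max = 2λ_C = 2 × 2.4263 = 4.8526 pm

Final wavelength:
λ' = 12.4733 + 4.8526 = 17.3259 pm

Minimum photon energy (maximum energy to electron):
E'_min = hc/λ' = 71.5601 keV

Maximum electron kinetic energy:
K_max = E₀ - E'_min = 99.4000 - 71.5601 = 27.8399 keV

(Intermediate values are shown rounded; full precision is carried through to the final answer.)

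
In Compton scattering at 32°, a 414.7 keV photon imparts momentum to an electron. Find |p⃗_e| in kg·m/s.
1.1782e-22 kg·m/s

The electron is initially at rest, so by conservation of momentum:
p⃗_e = p⃗₀ − p⃗'  (incident photon momentum minus scattered photon momentum)

Photon momentum magnitudes (p = h/λ = E/c):
λ₀ = hc/E₀ = 2.9897 pm → p₀ = h/λ₀ = 2.2163e-22 kg·m/s
Δλ = λ_C(1 − cos 32°) = 0.3687 pm
λ' = 3.3584 pm → p' = h/λ' = 1.9730e-22 kg·m/s

The scattered photon makes angle θ = 32° with the incident direction, so by the law of cosines:
|p⃗_e|² = p₀² + p'² − 2p₀p'cos θ
|p⃗_e|² = (2.2163e-22)² + (1.9730e-22)² − 2·2.2163e-22·1.9730e-22·cos(32°)
|p⃗_e| = 1.1782e-22 kg·m/s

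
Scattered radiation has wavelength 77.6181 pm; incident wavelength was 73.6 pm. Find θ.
131.00°

First find the wavelength shift:
Δλ = λ' - λ = 77.6181 - 73.6 = 4.0181 pm

Using Δλ = λ_C(1 - cos θ), with λ_C = h/(m_e·c) ≈ 2.42631024 pm:
cos θ = 1 - Δλ/λ_C
cos θ = 1 - 4.0181/2.42631024
cos θ = -0.656054

θ = arccos(-0.656054)
θ = 131.00°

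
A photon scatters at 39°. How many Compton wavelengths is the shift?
0.2229 λ_C

The Compton shift formula is:
Δλ = λ_C(1 - cos θ)

Dividing both sides by λ_C:
Δλ/λ_C = 1 - cos θ

For θ = 39°:
Δλ/λ_C = 1 - cos(39°)
Δλ/λ_C = 1 - 0.7771
Δλ/λ_C = 0.2229

This means the shift is 0.2229 × λ_C = 0.5407 pm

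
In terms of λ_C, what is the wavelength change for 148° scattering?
1.8480 λ_C

The Compton shift formula is:
Δλ = λ_C(1 - cos θ)

Dividing both sides by λ_C:
Δλ/λ_C = 1 - cos θ

For θ = 148°:
Δλ/λ_C = 1 - cos(148°)
Δλ/λ_C = 1 - -0.8480
Δλ/λ_C = 1.8480

This means the shift is 1.8480 × λ_C = 4.4839 pm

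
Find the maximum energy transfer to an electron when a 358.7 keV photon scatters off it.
209.4852 keV

Maximum energy transfer occurs at θ = 180° (backscattering).

Initial photon: E₀ = 358.7 keV → λ₀ = 3.4565 pm

Maximum Compton shift (at 180°):
Δλ_max = 2λ_C = 2 × 2.4263 = 4.8526 pm

Final wavelength:
λ' = 3.4565 + 4.8526 = 8.3091 pm

Minimum photon energy (maximum energy to electron):
E'_min = hc/λ' = 149.2148 keV

Maximum electron kinetic energy:
K_max = E₀ - E'_min = 358.7000 - 149.2148 = 209.4852 keV

(Intermediate values are shown rounded; full precision is carried through to the final answer.)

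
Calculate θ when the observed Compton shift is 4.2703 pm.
139.46°

From the Compton formula Δλ = λ_C(1 - cos θ), we can solve for θ:

cos θ = 1 - Δλ/λ_C

Given:
- Δλ = 4.2703 pm
- λ_C = h/(m_e·c) ≈ 2.42631024 pm

cos θ = 1 - 4.2703/2.42631024
cos θ = 1 - 1.759998
cos θ = -0.759998

θ = arccos(-0.759998)
θ = 139.46°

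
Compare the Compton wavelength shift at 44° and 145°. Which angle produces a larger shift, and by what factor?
145° produces the larger shift by a factor of 6.482

Calculate both shifts using Δλ = λ_C(1 - cos θ):

For θ₁ = 44°:
Δλ₁ = 2.4263 × (1 - cos(44°))
Δλ₁ = 2.4263 × 0.2807
Δλ₁ = 0.6810 pm

For θ₂ = 145°:
Δλ₂ = 2.4263 × (1 - cos(145°))
Δλ₂ = 2.4263 × 1.8192
Δλ₂ = 4.4138 pm

The 145° angle produces the larger shift.
Ratio: 4.4138/0.6810 = 6.482

(Intermediate values are shown rounded; full precision is carried through to the final answer.)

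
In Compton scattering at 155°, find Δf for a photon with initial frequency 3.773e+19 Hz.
1.388e+19 Hz (decrease)

Convert frequency to wavelength (c = 299792458 m/s):
λ₀ = c/f₀ = 299792458/3.773e+19 = 7.9457317e-12 m = 7.9457 pm

Calculate Compton shift:
Δλ = λ_C(1 - cos(155°)) = 4.6253 pm

Final wavelength:
λ' = λ₀ + Δλ = 7.9457 + 4.6253 = 12.5710 pm

Final frequency:
f' = c/λ' = 299792458/1.2571026e-11 = 2.3847891e+19 Hz

Frequency shift (decrease):
Δf = f₀ - f' = 3.773e+19 - 2.3847891e+19 = 1.388e+19 Hz

(Intermediate values are shown rounded; full precision is carried through to the final answer.)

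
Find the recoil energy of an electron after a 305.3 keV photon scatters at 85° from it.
107.7441 keV

By energy conservation: K_e = E_initial - E_final

First find the scattered photon energy:
Initial wavelength: λ = hc/E = 4.0611 pm
Compton shift: Δλ = λ_C(1 - cos(85°)) = 2.2148 pm
Final wavelength: λ' = 4.0611 + 2.2148 = 6.2759 pm
Final photon energy: E' = hc/λ' = 197.5559 keV

Electron kinetic energy:
K_e = E - E' = 305.3000 - 197.5559 = 107.7441 keV

(Intermediate values are shown rounded; full precision is carried through to the final answer.)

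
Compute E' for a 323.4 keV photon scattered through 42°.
278.1797 keV

First convert energy to wavelength:
λ = hc/E, with hc ≈ 1239.842 keV·pm (i.e. 1239.842 eV·nm)

For E = 323.4 keV = 323400 eV:
λ = 1239.842 keV·pm / 323.4 keV
λ = 3.8338 pm

Calculate the Compton shift:
Δλ = λ_C(1 - cos(42°)) = 2.4263 × 0.2569
Δλ = 0.6232 pm

Final wavelength:
λ' = 3.8338 + 0.6232 = 4.4570 pm

Final energy:
E' = hc/λ' = 1239.842 / 4.4570 = 278.1797 keV

(Intermediate values are shown rounded; full precision is carried through to the final answer.)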